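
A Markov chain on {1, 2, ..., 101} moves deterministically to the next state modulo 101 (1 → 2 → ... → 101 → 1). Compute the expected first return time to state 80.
E[T_80 | X_0 = 80] = 101

The chain cycles deterministically, so starting at state 80 it returns in exactly 101 steps. Equivalently, the stationary distribution is uniform π_j = 1/101 for every state j, so by Kac's formula E[T_80] = 1/π_80 = 101.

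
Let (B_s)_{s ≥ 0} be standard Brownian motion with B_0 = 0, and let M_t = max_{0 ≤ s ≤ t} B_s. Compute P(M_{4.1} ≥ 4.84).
P(M_{4.1} ≥ 4.84) = 2·P(B_{4.1} ≥ 4.84) = 2(1 − Φ(4.84/√4.1)) ≈ 0.0168

By the reflection principle for Brownian motion, P(M_t ≥ a) = 2 · P(B_t ≥ a) for a ≥ 0. Since B_t ~ N(0, t), P(B_t ≥ 4.84) = 1 − Φ(4.84/√t) = 1 − Φ(4.84/√4.1) = 1 − Φ(2.3903). So
  P(M_{4.1} ≥ 4.84) = 2(1 − Φ(2.3903)) ≈ 0.0168.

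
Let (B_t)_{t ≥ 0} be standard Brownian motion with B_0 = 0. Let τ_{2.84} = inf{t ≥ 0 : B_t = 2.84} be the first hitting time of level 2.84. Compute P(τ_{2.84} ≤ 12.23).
P(τ_{2.84} ≤ 12.23) = 2(1 − Φ(2.84/√12.23)) = 2(1 − Φ(0.8121)) ≈ 0.4167

By the reflection principle for standard BM, P(τ_b ≤ t) = 2 · P(B_t ≥ b). Since B_t ~ N(0, t), P(B_t ≥ 2.84) = 1 − Φ(2.84/√t) = 1 − Φ(2.84/√12.23) = 1 − Φ(0.8121) ≈ 0.20837. Doubling: P(τ_{2.84} ≤ 12.23) ≈ 2 · 0.20837 = 0.41674 ≈ 0.4167.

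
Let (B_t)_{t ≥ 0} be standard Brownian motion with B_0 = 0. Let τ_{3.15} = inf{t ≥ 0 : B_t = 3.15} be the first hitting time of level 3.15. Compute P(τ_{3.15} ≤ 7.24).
P(τ_{3.15} ≤ 7.24) = 2(1 − Φ(3.15/√7.24)) = 2(1 − Φ(1.1707)) ≈ 0.2417

By the reflection principle for standard BM, P(τ_b ≤ t) = 2 · P(B_t ≥ b). Since B_t ~ N(0, t), P(B_t ≥ 3.15) = 1 − Φ(3.15/√t) = 1 − Φ(3.15/√7.24) = 1 − Φ(1.1707) ≈ 0.12086. Doubling: P(τ_{3.15} ≤ 7.24) ≈ 2 · 0.12086 = 0.24172 ≈ 0.2417.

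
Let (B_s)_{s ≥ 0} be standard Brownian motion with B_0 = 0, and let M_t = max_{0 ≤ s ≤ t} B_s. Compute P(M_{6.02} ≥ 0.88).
P(M_{6.02} ≥ 0.88) = 2·P(B_{6.02} ≥ 0.88) = 2(1 − Φ(0.88/√6.02)) ≈ 0.7198

By the reflection principle for Brownian motion, P(M_t ≥ a) = 2 · P(B_t ≥ a) for a ≥ 0. Since B_t ~ N(0, t), P(B_t ≥ 0.88) = 1 − Φ(0.88/√t) = 1 − Φ(0.88/√6.02) = 1 − Φ(0.3587). So
  P(M_{6.02} ≥ 0.88) = 2(1 − Φ(0.3587)) ≈ 0.7198.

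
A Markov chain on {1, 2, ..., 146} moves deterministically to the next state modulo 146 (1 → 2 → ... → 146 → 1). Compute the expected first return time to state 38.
E[T_38 | X_0 = 38] = 146

The chain cycles deterministically, so starting at state 38 it returns in exactly 146 steps. Equivalently, the stationary distribution is uniform π_j = 1/146 for every state j, so by Kac's formula E[T_38] = 1/π_38 = 146.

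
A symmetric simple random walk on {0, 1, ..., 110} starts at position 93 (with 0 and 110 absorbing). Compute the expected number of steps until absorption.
E[τ | X_0 = 93] = 1581

Let v_k = E[τ | X_0 = k]. Boundary: v_0 = v_110 = 0. Recurrence: v_k = 1 + (v_{k-1} + v_{k+1})/2 for 1 ≤ k ≤ 109. The particular solution to v_k − (v_{k-1} + v_{k+1})/2 = 1 is v_k = −k^2. Adding homogeneous solution A + B k and matching boundaries gives v_k = k (110 − k). Substituting k = 93: v_93 = 93 · 17 = 1581.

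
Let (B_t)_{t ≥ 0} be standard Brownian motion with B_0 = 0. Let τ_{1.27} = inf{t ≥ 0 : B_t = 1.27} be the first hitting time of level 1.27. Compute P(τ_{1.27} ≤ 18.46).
P(τ_{1.27} ≤ 18.46) = 2(1 − Φ(1.27/√18.46)) = 2(1 − Φ(0.2956)) ≈ 0.7675

By the reflection principle for standard BM, P(τ_b ≤ t) = 2 · P(B_t ≥ b). Since B_t ~ N(0, t), P(B_t ≥ 1.27) = 1 − Φ(1.27/√t) = 1 − Φ(1.27/√18.46) = 1 − Φ(0.2956) ≈ 0.38377. Doubling: P(τ_{1.27} ≤ 18.46) ≈ 2 · 0.38377 = 0.76754 ≈ 0.7675.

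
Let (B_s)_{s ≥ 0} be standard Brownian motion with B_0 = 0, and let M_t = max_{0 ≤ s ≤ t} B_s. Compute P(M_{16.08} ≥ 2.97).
P(M_{16.08} ≥ 2.97) = 2·P(B_{16.08} ≥ 2.97) = 2(1 − Φ(2.97/√16.08)) ≈ 0.4589

By the reflection principle for Brownian motion, P(M_t ≥ a) = 2 · P(B_t ≥ a) for a ≥ 0. Since B_t ~ N(0, t), P(B_t ≥ 2.97) = 1 − Φ(2.97/√t) = 1 − Φ(2.97/√16.08) = 1 − Φ(0.7407). So
  P(M_{16.08} ≥ 2.97) = 2(1 − Φ(0.7407)) ≈ 0.4589.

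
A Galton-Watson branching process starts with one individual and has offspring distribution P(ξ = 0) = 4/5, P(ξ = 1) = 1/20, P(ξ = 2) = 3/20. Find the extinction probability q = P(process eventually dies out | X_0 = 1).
q = 1

Mean offspring μ = 0·4/5 + 1·1/20 + 2·3/20 = 7/20 ≤ 1. For μ ≤ 1 with offspring not concentrated at 1, the Galton-Watson process goes extinct almost surely, so q = 1.
(Algebraic check: The pgf is f(s) = 4/5 + 1/20·s + 3/20·s². The extinction probability q is the smallest fixed point of f in [0, 1]. Setting s = f(s):
  3/20·s² + (1/20 − 1)·s + 4/5 = 0
  3/20·s² − (4/5 + 3/20)·s + 4/5 = 0
which factors as (s − 1)·(3/20·s − 4/5) = 0, giving roots s = 1 and s = (4/5)/(3/20) = 16/3. Since 16/3 ≥ 1, the smallest root in [0, 1] is s = 1.)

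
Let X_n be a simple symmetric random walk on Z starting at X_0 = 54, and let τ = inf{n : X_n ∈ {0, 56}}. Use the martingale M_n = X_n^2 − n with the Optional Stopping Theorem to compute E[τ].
E[τ] = 108

M_n = X_n^2 − n is a martingale (since E[X_{n+1}^2 | F_n] = X_n^2 + 1). By OST (τ has finite mean in a bounded region), E[M_τ] = E[M_0] = X_0^2 − 0 = 54^2 = 2916. Also E[M_τ] = E[X_τ^2] − E[τ]. The walk exits at 0 or 56, with P(hit 56 first) = 54/56, so E[X_τ^2] = 56^2 · 54/56 + 0 = 3024. Thus E[τ] = E[X_τ^2] − E[M_τ] = 3024 − 2916 = 108 = 54(56 − 54) = 108.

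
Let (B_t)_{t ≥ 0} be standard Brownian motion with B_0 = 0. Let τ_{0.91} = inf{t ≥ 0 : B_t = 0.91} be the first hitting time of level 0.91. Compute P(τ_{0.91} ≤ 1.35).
P(τ_{0.91} ≤ 1.35) = 2(1 − Φ(0.91/√1.35)) = 2(1 − Φ(0.7832)) ≈ 0.4335

By the reflection principle for standard BM, P(τ_b ≤ t) = 2 · P(B_t ≥ b). Since B_t ~ N(0, t), P(B_t ≥ 0.91) = 1 − Φ(0.91/√t) = 1 − Φ(0.91/√1.35) = 1 − Φ(0.7832) ≈ 0.21675. Doubling: P(τ_{0.91} ≤ 1.35) ≈ 2 · 0.21675 = 0.43350 ≈ 0.4335.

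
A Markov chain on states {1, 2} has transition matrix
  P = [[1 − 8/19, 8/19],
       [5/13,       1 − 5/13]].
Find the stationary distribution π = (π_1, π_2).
π_1 = 95/199, π_2 = 104/199

Solve πP = π with π_1 + π_2 = 1. From πP = π: π_1 · (1 − 8/19) + π_2 · 5/13 = π_1 ⇒ π_2 · 5/13 = π_1 · 8/19 ⇒ π_2/π_1 = (8/19)/(5/13) = 104/95. Together with π_1 + π_2 = 1:
  π_1 = (5/13)/(8/19 + 5/13) = (5/13)/(199/247) = 95/199,
  π_2 = (8/19)/(8/19 + 5/13) = (8/19)/(199/247) = 104/199.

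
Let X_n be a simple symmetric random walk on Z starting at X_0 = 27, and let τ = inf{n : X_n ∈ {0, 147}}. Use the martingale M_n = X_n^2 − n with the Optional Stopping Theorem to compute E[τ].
E[τ] = 3240

M_n = X_n^2 − n is a martingale (since E[X_{n+1}^2 | F_n] = X_n^2 + 1). By OST (τ has finite mean in a bounded region), E[M_τ] = E[M_0] = X_0^2 − 0 = 27^2 = 729. Also E[M_τ] = E[X_τ^2] − E[τ]. The walk exits at 0 or 147, with P(hit 147 first) = 27/147, so E[X_τ^2] = 147^2 · 27/147 + 0 = 3969. Thus E[τ] = E[X_τ^2] − E[M_τ] = 3969 − 729 = 3240 = 27(147 − 27) = 3240.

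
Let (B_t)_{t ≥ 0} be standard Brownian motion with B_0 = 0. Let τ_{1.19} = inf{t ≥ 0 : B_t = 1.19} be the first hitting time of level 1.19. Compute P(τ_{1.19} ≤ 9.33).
P(τ_{1.19} ≤ 9.33) = 2(1 − Φ(1.19/√9.33)) = 2(1 − Φ(0.3896)) ≈ 0.6968

By the reflection principle for standard BM, P(τ_b ≤ t) = 2 · P(B_t ≥ b). Since B_t ~ N(0, t), P(B_t ≥ 1.19) = 1 − Φ(1.19/√t) = 1 − Φ(1.19/√9.33) = 1 − Φ(0.3896) ≈ 0.34842. Doubling: P(τ_{1.19} ≤ 9.33) ≈ 2 · 0.34842 = 0.69684 ≈ 0.6968.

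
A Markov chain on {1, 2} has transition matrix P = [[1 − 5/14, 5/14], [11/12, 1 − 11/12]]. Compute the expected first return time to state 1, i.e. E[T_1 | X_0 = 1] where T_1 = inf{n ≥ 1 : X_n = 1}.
E[T_1 | X_0 = 1] = 1/π_1 = 107/77

For an irreducible recurrent Markov chain with stationary distribution π, E[T_i | X_0 = i] = 1/π_i (Kac's formula). Here π_1 = (11/12)/(5/14 + 11/12) = (11/12)/(107/84) = 77/107, so E[T_1 | X_0 = 1] = 1/π_1 = (5/14 + 11/12)/(11/12) = (107/84)/(11/12) = 107/77.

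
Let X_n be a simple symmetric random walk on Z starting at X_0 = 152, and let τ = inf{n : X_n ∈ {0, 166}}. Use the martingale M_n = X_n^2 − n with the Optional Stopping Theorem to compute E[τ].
E[τ] = 2128

M_n = X_n^2 − n is a martingale (since E[X_{n+1}^2 | F_n] = X_n^2 + 1). By OST (τ has finite mean in a bounded region), E[M_τ] = E[M_0] = X_0^2 − 0 = 152^2 = 23104. Also E[M_τ] = E[X_τ^2] − E[τ]. The walk exits at 0 or 166, with P(hit 166 first) = 152/166, so E[X_τ^2] = 166^2 · 152/166 + 0 = 25232. Thus E[τ] = E[X_τ^2] − E[M_τ] = 25232 − 23104 = 2128 = 152(166 − 152) = 2128.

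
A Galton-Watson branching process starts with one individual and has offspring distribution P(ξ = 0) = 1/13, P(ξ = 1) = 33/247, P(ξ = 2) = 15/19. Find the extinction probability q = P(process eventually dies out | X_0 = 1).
q = 19/195

The pgf is f(s) = 1/13 + 33/247·s + 15/19·s². The extinction probability q is the smallest fixed point of f in [0, 1]. Setting s = f(s):
  15/19·s² + (33/247 − 1)·s + 1/13 = 0
  15/19·s² − (1/13 + 15/19)·s + 1/13 = 0
which factors as (s − 1)·(15/19·s − 1/13) = 0, giving roots s = 1 and s = (1/13)/(15/19) = 19/195.
Mean offspring μ = 33/247 + 2·15/19 = 423/247 > 1 (supercritical), so q < 1. The extinction probability is the smaller root: q = (1/13)/(15/19) = 19/195.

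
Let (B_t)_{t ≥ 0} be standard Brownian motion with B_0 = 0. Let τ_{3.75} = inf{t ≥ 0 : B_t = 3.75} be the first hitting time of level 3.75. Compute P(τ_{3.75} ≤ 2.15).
P(τ_{3.75} ≤ 2.15) = 2(1 − Φ(3.75/√2.15)) = 2(1 − Φ(2.5575)) ≈ 0.0105

By the reflection principle for standard BM, P(τ_b ≤ t) = 2 · P(B_t ≥ b). Since B_t ~ N(0, t), P(B_t ≥ 3.75) = 1 − Φ(3.75/√t) = 1 − Φ(3.75/√2.15) = 1 − Φ(2.5575) ≈ 0.00527. Doubling: P(τ_{3.75} ≤ 2.15) ≈ 2 · 0.00527 = 0.01054 ≈ 0.0105.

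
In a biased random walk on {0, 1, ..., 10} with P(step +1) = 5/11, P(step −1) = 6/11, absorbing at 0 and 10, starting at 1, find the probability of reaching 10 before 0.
P(hit 10 before 0) = (1 − (6/5)^1) / (1 − (6/5)^10) = 1953125/50700551

Let u_k denote P(reach 10 before 0 | start at k). Boundary: u_0 = 0, u_10 = 1. Recurrence: u_k = 5/11·u_{k+1} + 6/11·u_{k-1} for 1 ≤ k ≤ 9. Try u_k = A + B·r^k with r = q/p = (6/11)/(5/11) = 6/5. Substitution satisfies the recurrence; boundary conditions give:
  u_k = (1 − r^k) / (1 − r^N) = (1 − (6/5)^1) / (1 − (6/5)^10) = 1953125/50700551.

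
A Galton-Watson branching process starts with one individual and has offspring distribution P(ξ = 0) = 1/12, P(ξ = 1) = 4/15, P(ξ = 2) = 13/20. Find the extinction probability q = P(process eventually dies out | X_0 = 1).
q = 5/39

The pgf is f(s) = 1/12 + 4/15·s + 13/20·s². The extinction probability q is the smallest fixed point of f in [0, 1]. Setting s = f(s):
  13/20·s² + (4/15 − 1)·s + 1/12 = 0
  13/20·s² − (1/12 + 13/20)·s + 1/12 = 0
which factors as (s − 1)·(13/20·s − 1/12) = 0, giving roots s = 1 and s = (1/12)/(13/20) = 5/39.
Mean offspring μ = 4/15 + 2·13/20 = 47/30 > 1 (supercritical), so q < 1. The extinction probability is the smaller root: q = (1/12)/(13/20) = 5/39.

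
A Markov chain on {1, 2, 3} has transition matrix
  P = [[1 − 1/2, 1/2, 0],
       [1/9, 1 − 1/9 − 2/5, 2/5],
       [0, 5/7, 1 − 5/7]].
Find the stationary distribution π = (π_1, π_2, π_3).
π = (50/401, 225/401, 126/401)

This is a birth-death chain on three states, which satisfies detailed balance: π_1 · P_{12} = π_2 · P_{21} and π_2 · P_{23} = π_3 · P_{32}.
From π_1 · 1/2 = π_2 · 1/9: π_2/π_1 = (1/2)/(1/9) = 9/2.
From π_2 · 2/5 = π_3 · 5/7: π_3/π_2 = (2/5)/(5/7) = 14/25.
Take π_1 proportional to 1; then unnormalized π = (1, 9/2, 63/25). Normalize by dividing by the sum 401/50:
  π = (50/401, 225/401, 126/401).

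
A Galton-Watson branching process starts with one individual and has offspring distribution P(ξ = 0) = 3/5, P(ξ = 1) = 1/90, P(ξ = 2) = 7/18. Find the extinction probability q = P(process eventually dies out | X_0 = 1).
q = 1

Mean offspring μ = 0·3/5 + 1·1/90 + 2·7/18 = 71/90 ≤ 1. For μ ≤ 1 with offspring not concentrated at 1, the Galton-Watson process goes extinct almost surely, so q = 1.
(Algebraic check: The pgf is f(s) = 3/5 + 1/90·s + 7/18·s². The extinction probability q is the smallest fixed point of f in [0, 1]. Setting s = f(s):
  7/18·s² + (1/90 − 1)·s + 3/5 = 0
  7/18·s² − (3/5 + 7/18)·s + 3/5 = 0
which factors as (s − 1)·(7/18·s − 3/5) = 0, giving roots s = 1 and s = (3/5)/(7/18) = 54/35. Since 54/35 ≥ 1, the smallest root in [0, 1] is s = 1.)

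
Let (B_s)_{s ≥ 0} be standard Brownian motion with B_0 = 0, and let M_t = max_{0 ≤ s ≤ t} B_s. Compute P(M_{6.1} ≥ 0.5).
P(M_{6.1} ≥ 0.5) = 2·P(B_{6.1} ≥ 0.5) = 2(1 − Φ(0.5/√6.1)) ≈ 0.8396

By the reflection principle for Brownian motion, P(M_t ≥ a) = 2 · P(B_t ≥ a) for a ≥ 0. Since B_t ~ N(0, t), P(B_t ≥ 0.5) = 1 − Φ(0.5/√t) = 1 − Φ(0.5/√6.1) = 1 − Φ(0.2024). So
  P(M_{6.1} ≥ 0.5) = 2(1 − Φ(0.2024)) ≈ 0.8396.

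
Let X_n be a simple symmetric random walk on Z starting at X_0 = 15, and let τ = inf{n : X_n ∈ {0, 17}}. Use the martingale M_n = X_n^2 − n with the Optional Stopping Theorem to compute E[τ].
E[τ] = 30

M_n = X_n^2 − n is a martingale (since E[X_{n+1}^2 | F_n] = X_n^2 + 1). By OST (τ has finite mean in a bounded region), E[M_τ] = E[M_0] = X_0^2 − 0 = 15^2 = 225. Also E[M_τ] = E[X_τ^2] − E[τ]. The walk exits at 0 or 17, with P(hit 17 first) = 15/17, so E[X_τ^2] = 17^2 · 15/17 + 0 = 255. Thus E[τ] = E[X_τ^2] − E[M_τ] = 255 − 225 = 30 = 15(17 − 15) = 30.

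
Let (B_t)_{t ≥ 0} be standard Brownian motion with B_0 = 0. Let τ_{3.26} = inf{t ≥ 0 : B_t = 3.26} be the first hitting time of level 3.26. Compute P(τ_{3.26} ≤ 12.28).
P(τ_{3.26} ≤ 12.28) = 2(1 − Φ(3.26/√12.28)) = 2(1 − Φ(0.9303)) ≈ 0.3522

By the reflection principle for standard BM, P(τ_b ≤ t) = 2 · P(B_t ≥ b). Since B_t ~ N(0, t), P(B_t ≥ 3.26) = 1 − Φ(3.26/√t) = 1 − Φ(3.26/√12.28) = 1 − Φ(0.9303) ≈ 0.17611. Doubling: P(τ_{3.26} ≤ 12.28) ≈ 2 · 0.17611 = 0.35222 ≈ 0.3522.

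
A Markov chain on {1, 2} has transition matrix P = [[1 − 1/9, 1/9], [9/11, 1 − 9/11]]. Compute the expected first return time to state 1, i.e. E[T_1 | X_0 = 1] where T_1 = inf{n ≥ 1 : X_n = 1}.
E[T_1 | X_0 = 1] = 1/π_1 = 92/81

For an irreducible recurrent Markov chain with stationary distribution π, E[T_i | X_0 = i] = 1/π_i (Kac's formula). Here π_1 = (9/11)/(1/9 + 9/11) = (9/11)/(92/99) = 81/92, so E[T_1 | X_0 = 1] = 1/π_1 = (1/9 + 9/11)/(9/11) = (92/99)/(9/11) = 92/81.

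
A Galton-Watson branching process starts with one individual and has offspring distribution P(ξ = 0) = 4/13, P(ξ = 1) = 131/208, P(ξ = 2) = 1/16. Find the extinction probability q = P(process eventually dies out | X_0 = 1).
q = 1

Mean offspring μ = 0·4/13 + 1·131/208 + 2·1/16 = 157/208 ≤ 1. For μ ≤ 1 with offspring not concentrated at 1, the Galton-Watson process goes extinct almost surely, so q = 1.
(Algebraic check: The pgf is f(s) = 4/13 + 131/208·s + 1/16·s². The extinction probability q is the smallest fixed point of f in [0, 1]. Setting s = f(s):
  1/16·s² + (131/208 − 1)·s + 4/13 = 0
  1/16·s² − (4/13 + 1/16)·s + 4/13 = 0
which factors as (s − 1)·(1/16·s − 4/13) = 0, giving roots s = 1 and s = (4/13)/(1/16) = 64/13. Since 64/13 ≥ 1, the smallest root in [0, 1] is s = 1.)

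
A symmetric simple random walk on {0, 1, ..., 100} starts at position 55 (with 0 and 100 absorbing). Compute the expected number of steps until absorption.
E[τ | X_0 = 55] = 2475

Let v_k = E[τ | X_0 = k]. Boundary: v_0 = v_100 = 0. Recurrence: v_k = 1 + (v_{k-1} + v_{k+1})/2 for 1 ≤ k ≤ 99. The particular solution to v_k − (v_{k-1} + v_{k+1})/2 = 1 is v_k = −k^2. Adding homogeneous solution A + B k and matching boundaries gives v_k = k (100 − k). Substituting k = 55: v_55 = 55 · 45 = 2475.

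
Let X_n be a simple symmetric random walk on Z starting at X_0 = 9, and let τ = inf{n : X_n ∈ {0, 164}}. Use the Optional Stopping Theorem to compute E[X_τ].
E[X_τ] = 9

X_n is a martingale and τ is a bounded-mean stopping time (indeed τ is finite a.s. with bounded expectation since the walk is in a bounded region). By the OST, E[X_τ] = E[X_0] = 9. Equivalently: E[X_τ] = 164 · P(hit 164 first) + 0 · P(hit 0 first) = 164 · (9/164) = 9.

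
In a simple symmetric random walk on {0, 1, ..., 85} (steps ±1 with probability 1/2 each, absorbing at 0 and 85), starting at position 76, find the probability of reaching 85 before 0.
P(hit 85 before 0) = 76/85

Let u_k = P(hit 85 before 0 | start at k). Then u_0 = 0, u_85 = 1, and u_k = u_{k-1}/2 + u_{k+1}/2 for 1 ≤ k ≤ 84. This harmonic recurrence is solved by u_k = k/85, giving u_76 = 76/85.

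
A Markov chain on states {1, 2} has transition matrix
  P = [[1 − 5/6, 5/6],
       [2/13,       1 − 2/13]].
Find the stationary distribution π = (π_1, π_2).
π_1 = 12/77, π_2 = 65/77

Solve πP = π with π_1 + π_2 = 1. From πP = π: π_1 · (1 − 5/6) + π_2 · 2/13 = π_1 ⇒ π_2 · 2/13 = π_1 · 5/6 ⇒ π_2/π_1 = (5/6)/(2/13) = 65/12. Together with π_1 + π_2 = 1:
  π_1 = (2/13)/(5/6 + 2/13) = (2/13)/(77/78) = 12/77,
  π_2 = (5/6)/(5/6 + 2/13) = (5/6)/(77/78) = 65/77.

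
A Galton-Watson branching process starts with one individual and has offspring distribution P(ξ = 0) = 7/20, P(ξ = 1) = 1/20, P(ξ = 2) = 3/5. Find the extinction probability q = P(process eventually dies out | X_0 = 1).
q = 7/12

The pgf is f(s) = 7/20 + 1/20·s + 3/5·s². The extinction probability q is the smallest fixed point of f in [0, 1]. Setting s = f(s):
  3/5·s² + (1/20 − 1)·s + 7/20 = 0
  3/5·s² − (7/20 + 3/5)·s + 7/20 = 0
which factors as (s − 1)·(3/5·s − 7/20) = 0, giving roots s = 1 and s = (7/20)/(3/5) = 7/12.
Mean offspring μ = 1/20 + 2·3/5 = 5/4 > 1 (supercritical), so q < 1. The extinction probability is the smaller root: q = (7/20)/(3/5) = 7/12.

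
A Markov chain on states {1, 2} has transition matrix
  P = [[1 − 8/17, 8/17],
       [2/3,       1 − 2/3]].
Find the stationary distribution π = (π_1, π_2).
π_1 = 17/29, π_2 = 12/29

Solve πP = π with π_1 + π_2 = 1. From πP = π: π_1 · (1 − 8/17) + π_2 · 2/3 = π_1 ⇒ π_2 · 2/3 = π_1 · 8/17 ⇒ π_2/π_1 = (8/17)/(2/3) = 12/17. Together with π_1 + π_2 = 1:
  π_1 = (2/3)/(8/17 + 2/3) = (2/3)/(58/51) = 17/29,
  π_2 = (8/17)/(8/17 + 2/3) = (8/17)/(58/51) = 12/29.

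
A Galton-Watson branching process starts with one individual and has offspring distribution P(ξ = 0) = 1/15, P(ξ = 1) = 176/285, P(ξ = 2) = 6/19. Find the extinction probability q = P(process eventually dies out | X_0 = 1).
q = 19/90

The pgf is f(s) = 1/15 + 176/285·s + 6/19·s². The extinction probability q is the smallest fixed point of f in [0, 1]. Setting s = f(s):
  6/19·s² + (176/285 − 1)·s + 1/15 = 0
  6/19·s² − (1/15 + 6/19)·s + 1/15 = 0
which factors as (s − 1)·(6/19·s − 1/15) = 0, giving roots s = 1 and s = (1/15)/(6/19) = 19/90.
Mean offspring μ = 176/285 + 2·6/19 = 356/285 > 1 (supercritical), so q < 1. The extinction probability is the smaller root: q = (1/15)/(6/19) = 19/90.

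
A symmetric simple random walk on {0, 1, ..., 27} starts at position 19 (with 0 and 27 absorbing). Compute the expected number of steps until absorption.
E[τ | X_0 = 19] = 152

Let v_k = E[τ | X_0 = k]. Boundary: v_0 = v_27 = 0. Recurrence: v_k = 1 + (v_{k-1} + v_{k+1})/2 for 1 ≤ k ≤ 26. The particular solution to v_k − (v_{k-1} + v_{k+1})/2 = 1 is v_k = −k^2. Adding homogeneous solution A + B k and matching boundaries gives v_k = k (27 − k). Substituting k = 19: v_19 = 19 · 8 = 152.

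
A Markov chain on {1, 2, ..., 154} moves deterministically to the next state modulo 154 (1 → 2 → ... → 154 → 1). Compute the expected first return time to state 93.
E[T_93 | X_0 = 93] = 154

The chain cycles deterministically, so starting at state 93 it returns in exactly 154 steps. Equivalently, the stationary distribution is uniform π_j = 1/154 for every state j, so by Kac's formula E[T_93] = 1/π_93 = 154.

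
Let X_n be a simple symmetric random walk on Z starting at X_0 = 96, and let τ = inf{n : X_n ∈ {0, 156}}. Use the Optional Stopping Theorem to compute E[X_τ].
E[X_τ] = 96

X_n is a martingale and τ is a bounded-mean stopping time (indeed τ is finite a.s. with bounded expectation since the walk is in a bounded region). By the OST, E[X_τ] = E[X_0] = 96. Equivalently: E[X_τ] = 156 · P(hit 156 first) + 0 · P(hit 0 first) = 156 · (96/156) = 96.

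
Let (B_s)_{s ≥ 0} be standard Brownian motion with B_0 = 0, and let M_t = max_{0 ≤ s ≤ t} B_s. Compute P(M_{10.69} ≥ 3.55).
P(M_{10.69} ≥ 3.55) = 2·P(B_{10.69} ≥ 3.55) = 2(1 − Φ(3.55/√10.69)) ≈ 0.2776

By the reflection principle for Brownian motion, P(M_t ≥ a) = 2 · P(B_t ≥ a) for a ≥ 0. Since B_t ~ N(0, t), P(B_t ≥ 3.55) = 1 − Φ(3.55/√t) = 1 − Φ(3.55/√10.69) = 1 − Φ(1.0858). So
  P(M_{10.69} ≥ 3.55) = 2(1 − Φ(1.0858)) ≈ 0.2776.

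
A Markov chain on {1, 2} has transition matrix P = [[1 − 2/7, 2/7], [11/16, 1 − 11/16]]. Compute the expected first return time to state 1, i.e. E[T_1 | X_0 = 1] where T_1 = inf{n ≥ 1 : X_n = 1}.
E[T_1 | X_0 = 1] = 1/π_1 = 109/77

For an irreducible recurrent Markov chain with stationary distribution π, E[T_i | X_0 = i] = 1/π_i (Kac's formula). Here π_1 = (11/16)/(2/7 + 11/16) = (11/16)/(109/112) = 77/109, so E[T_1 | X_0 = 1] = 1/π_1 = (2/7 + 11/16)/(11/16) = (109/112)/(11/16) = 109/77.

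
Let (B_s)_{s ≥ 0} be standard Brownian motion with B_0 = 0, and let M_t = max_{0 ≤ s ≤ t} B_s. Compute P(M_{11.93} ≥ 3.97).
P(M_{11.93} ≥ 3.97) = 2·P(B_{11.93} ≥ 3.97) = 2(1 − Φ(3.97/√11.93)) ≈ 0.2504

By the reflection principle for Brownian motion, P(M_t ≥ a) = 2 · P(B_t ≥ a) for a ≥ 0. Since B_t ~ N(0, t), P(B_t ≥ 3.97) = 1 − Φ(3.97/√t) = 1 − Φ(3.97/√11.93) = 1 − Φ(1.1494). So
  P(M_{11.93} ≥ 3.97) = 2(1 − Φ(1.1494)) ≈ 0.2504.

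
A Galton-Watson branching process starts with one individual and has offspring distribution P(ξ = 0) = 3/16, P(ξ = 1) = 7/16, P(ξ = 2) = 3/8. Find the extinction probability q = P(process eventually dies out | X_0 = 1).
q = 1/2

The pgf is f(s) = 3/16 + 7/16·s + 3/8·s². The extinction probability q is the smallest fixed point of f in [0, 1]. Setting s = f(s):
  3/8·s² + (7/16 − 1)·s + 3/16 = 0
  3/8·s² − (3/16 + 3/8)·s + 3/16 = 0
which factors as (s − 1)·(3/8·s − 3/16) = 0, giving roots s = 1 and s = (3/16)/(3/8) = 1/2.
Mean offspring μ = 7/16 + 2·3/8 = 19/16 > 1 (supercritical), so q < 1. The extinction probability is the smaller root: q = (3/16)/(3/8) = 1/2.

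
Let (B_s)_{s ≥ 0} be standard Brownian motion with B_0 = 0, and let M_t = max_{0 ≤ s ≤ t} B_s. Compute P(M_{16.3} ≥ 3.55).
P(M_{16.3} ≥ 3.55) = 2·P(B_{16.3} ≥ 3.55) = 2(1 − Φ(3.55/√16.3)) ≈ 0.3792

By the reflection principle for Brownian motion, P(M_t ≥ a) = 2 · P(B_t ≥ a) for a ≥ 0. Since B_t ~ N(0, t), P(B_t ≥ 3.55) = 1 − Φ(3.55/√t) = 1 − Φ(3.55/√16.3) = 1 − Φ(0.8793). So
  P(M_{16.3} ≥ 3.55) = 2(1 − Φ(0.8793)) ≈ 0.3792.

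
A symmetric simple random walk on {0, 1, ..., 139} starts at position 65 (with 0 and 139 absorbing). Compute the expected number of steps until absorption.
E[τ | X_0 = 65] = 4810

Let v_k = E[τ | X_0 = k]. Boundary: v_0 = v_139 = 0. Recurrence: v_k = 1 + (v_{k-1} + v_{k+1})/2 for 1 ≤ k ≤ 138. The particular solution to v_k − (v_{k-1} + v_{k+1})/2 = 1 is v_k = −k^2. Adding homogeneous solution A + B k and matching boundaries gives v_k = k (139 − k). Substituting k = 65: v_65 = 65 · 74 = 4810.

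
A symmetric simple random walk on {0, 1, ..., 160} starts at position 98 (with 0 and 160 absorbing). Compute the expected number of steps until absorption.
E[τ | X_0 = 98] = 6076

Let v_k = E[τ | X_0 = k]. Boundary: v_0 = v_160 = 0. Recurrence: v_k = 1 + (v_{k-1} + v_{k+1})/2 for 1 ≤ k ≤ 159. The particular solution to v_k − (v_{k-1} + v_{k+1})/2 = 1 is v_k = −k^2. Adding homogeneous solution A + B k and matching boundaries gives v_k = k (160 − k). Substituting k = 98: v_98 = 98 · 62 = 6076.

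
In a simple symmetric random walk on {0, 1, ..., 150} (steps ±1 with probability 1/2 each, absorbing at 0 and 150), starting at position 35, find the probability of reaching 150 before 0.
P(hit 150 before 0) = 35/150 = 7/30

Let u_k = P(hit 150 before 0 | start at k). Then u_0 = 0, u_150 = 1, and u_k = u_{k-1}/2 + u_{k+1}/2 for 1 ≤ k ≤ 149. This harmonic recurrence is solved by u_k = k/150, giving u_35 = 35/150 = 7/30.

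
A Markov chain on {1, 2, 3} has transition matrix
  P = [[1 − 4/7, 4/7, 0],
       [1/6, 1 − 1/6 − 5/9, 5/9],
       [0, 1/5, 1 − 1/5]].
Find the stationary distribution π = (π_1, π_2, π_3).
π = (21/293, 72/293, 200/293)

This is a birth-death chain on three states, which satisfies detailed balance: π_1 · P_{12} = π_2 · P_{21} and π_2 · P_{23} = π_3 · P_{32}.
From π_1 · 4/7 = π_2 · 1/6: π_2/π_1 = (4/7)/(1/6) = 24/7.
From π_2 · 5/9 = π_3 · 1/5: π_3/π_2 = (5/9)/(1/5) = 25/9.
Take π_1 proportional to 1; then unnormalized π = (1, 24/7, 200/21). Normalize by dividing by the sum 293/21:
  π = (21/293, 72/293, 200/293).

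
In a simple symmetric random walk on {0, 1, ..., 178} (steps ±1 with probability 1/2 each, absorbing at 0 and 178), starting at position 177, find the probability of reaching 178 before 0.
P(hit 178 before 0) = 177/178

Let u_k = P(hit 178 before 0 | start at k). Then u_0 = 0, u_178 = 1, and u_k = u_{k-1}/2 + u_{k+1}/2 for 1 ≤ k ≤ 177. This harmonic recurrence is solved by u_k = k/178, giving u_177 = 177/178.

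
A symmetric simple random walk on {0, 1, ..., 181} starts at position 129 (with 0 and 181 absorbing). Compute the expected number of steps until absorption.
E[τ | X_0 = 129] = 6708

Let v_k = E[τ | X_0 = k]. Boundary: v_0 = v_181 = 0. Recurrence: v_k = 1 + (v_{k-1} + v_{k+1})/2 for 1 ≤ k ≤ 180. The particular solution to v_k − (v_{k-1} + v_{k+1})/2 = 1 is v_k = −k^2. Adding homogeneous solution A + B k and matching boundaries gives v_k = k (181 − k). Substituting k = 129: v_129 = 129 · 52 = 6708.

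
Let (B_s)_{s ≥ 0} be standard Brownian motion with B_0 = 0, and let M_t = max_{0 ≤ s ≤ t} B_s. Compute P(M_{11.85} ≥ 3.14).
P(M_{11.85} ≥ 3.14) = 2·P(B_{11.85} ≥ 3.14) = 2(1 − Φ(3.14/√11.85)) ≈ 0.3617

By the reflection principle for Brownian motion, P(M_t ≥ a) = 2 · P(B_t ≥ a) for a ≥ 0. Since B_t ~ N(0, t), P(B_t ≥ 3.14) = 1 − Φ(3.14/√t) = 1 − Φ(3.14/√11.85) = 1 − Φ(0.9122). So
  P(M_{11.85} ≥ 3.14) = 2(1 − Φ(0.9122)) ≈ 0.3617.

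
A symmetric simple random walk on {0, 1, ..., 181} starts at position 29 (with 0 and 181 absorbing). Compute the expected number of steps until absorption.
E[τ | X_0 = 29] = 4408

Let v_k = E[τ | X_0 = k]. Boundary: v_0 = v_181 = 0. Recurrence: v_k = 1 + (v_{k-1} + v_{k+1})/2 for 1 ≤ k ≤ 180. The particular solution to v_k − (v_{k-1} + v_{k+1})/2 = 1 is v_k = −k^2. Adding homogeneous solution A + B k and matching boundaries gives v_k = k (181 − k). Substituting k = 29: v_29 = 29 · 152 = 4408.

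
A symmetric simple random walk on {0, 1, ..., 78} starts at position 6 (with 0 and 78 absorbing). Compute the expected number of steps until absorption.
E[τ | X_0 = 6] = 432

Let v_k = E[τ | X_0 = k]. Boundary: v_0 = v_78 = 0. Recurrence: v_k = 1 + (v_{k-1} + v_{k+1})/2 for 1 ≤ k ≤ 77. The particular solution to v_k − (v_{k-1} + v_{k+1})/2 = 1 is v_k = −k^2. Adding homogeneous solution A + B k and matching boundaries gives v_k = k (78 − k). Substituting k = 6: v_6 = 6 · 72 = 432.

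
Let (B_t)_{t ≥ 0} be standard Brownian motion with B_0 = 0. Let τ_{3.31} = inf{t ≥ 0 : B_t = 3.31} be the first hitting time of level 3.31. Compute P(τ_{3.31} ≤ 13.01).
P(τ_{3.31} ≤ 13.01) = 2(1 − Φ(3.31/√13.01)) = 2(1 − Φ(0.9177)) ≈ 0.3588

By the reflection principle for standard BM, P(τ_b ≤ t) = 2 · P(B_t ≥ b). Since B_t ~ N(0, t), P(B_t ≥ 3.31) = 1 − Φ(3.31/√t) = 1 − Φ(3.31/√13.01) = 1 − Φ(0.9177) ≈ 0.17939. Doubling: P(τ_{3.31} ≤ 13.01) ≈ 2 · 0.17939 = 0.35878 ≈ 0.3588.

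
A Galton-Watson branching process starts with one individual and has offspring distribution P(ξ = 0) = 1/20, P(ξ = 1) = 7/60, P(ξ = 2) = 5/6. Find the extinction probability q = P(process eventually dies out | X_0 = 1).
q = 3/50

The pgf is f(s) = 1/20 + 7/60·s + 5/6·s². The extinction probability q is the smallest fixed point of f in [0, 1]. Setting s = f(s):
  5/6·s² + (7/60 − 1)·s + 1/20 = 0
  5/6·s² − (1/20 + 5/6)·s + 1/20 = 0
which factors as (s − 1)·(5/6·s − 1/20) = 0, giving roots s = 1 and s = (1/20)/(5/6) = 3/50.
Mean offspring μ = 7/60 + 2·5/6 = 107/60 > 1 (supercritical), so q < 1. The extinction probability is the smaller root: q = (1/20)/(5/6) = 3/50.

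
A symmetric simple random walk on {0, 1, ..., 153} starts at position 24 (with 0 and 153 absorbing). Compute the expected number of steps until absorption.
E[τ | X_0 = 24] = 3096

Let v_k = E[τ | X_0 = k]. Boundary: v_0 = v_153 = 0. Recurrence: v_k = 1 + (v_{k-1} + v_{k+1})/2 for 1 ≤ k ≤ 152. The particular solution to v_k − (v_{k-1} + v_{k+1})/2 = 1 is v_k = −k^2. Adding homogeneous solution A + B k and matching boundaries gives v_k = k (153 − k). Substituting k = 24: v_24 = 24 · 129 = 3096.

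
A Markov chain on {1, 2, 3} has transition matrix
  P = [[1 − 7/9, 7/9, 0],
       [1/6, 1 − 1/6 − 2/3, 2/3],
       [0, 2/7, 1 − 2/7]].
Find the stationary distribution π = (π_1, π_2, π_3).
π = (9/149, 42/149, 98/149)

This is a birth-death chain on three states, which satisfies detailed balance: π_1 · P_{12} = π_2 · P_{21} and π_2 · P_{23} = π_3 · P_{32}.
From π_1 · 7/9 = π_2 · 1/6: π_2/π_1 = (7/9)/(1/6) = 14/3.
From π_2 · 2/3 = π_3 · 2/7: π_3/π_2 = (2/3)/(2/7) = 7/3.
Take π_1 proportional to 1; then unnormalized π = (1, 14/3, 98/9). Normalize by dividing by the sum 149/9:
  π = (9/149, 42/149, 98/149).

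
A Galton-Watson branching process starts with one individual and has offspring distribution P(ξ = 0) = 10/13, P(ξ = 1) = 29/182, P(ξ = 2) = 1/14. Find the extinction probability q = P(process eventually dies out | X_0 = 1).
q = 1

Mean offspring μ = 0·10/13 + 1·29/182 + 2·1/14 = 55/182 ≤ 1. For μ ≤ 1 with offspring not concentrated at 1, the Galton-Watson process goes extinct almost surely, so q = 1.
(Algebraic check: The pgf is f(s) = 10/13 + 29/182·s + 1/14·s². The extinction probability q is the smallest fixed point of f in [0, 1]. Setting s = f(s):
  1/14·s² + (29/182 − 1)·s + 10/13 = 0
  1/14·s² − (10/13 + 1/14)·s + 10/13 = 0
which factors as (s − 1)·(1/14·s − 10/13) = 0, giving roots s = 1 and s = (10/13)/(1/14) = 140/13. Since 140/13 ≥ 1, the smallest root in [0, 1] is s = 1.)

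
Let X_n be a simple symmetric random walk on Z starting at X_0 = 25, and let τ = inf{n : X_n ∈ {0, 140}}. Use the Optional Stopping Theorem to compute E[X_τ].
E[X_τ] = 25

X_n is a martingale and τ is a bounded-mean stopping time (indeed τ is finite a.s. with bounded expectation since the walk is in a bounded region). By the OST, E[X_τ] = E[X_0] = 25. Equivalently: E[X_τ] = 140 · P(hit 140 first) + 0 · P(hit 0 first) = 140 · (25/140) = 25.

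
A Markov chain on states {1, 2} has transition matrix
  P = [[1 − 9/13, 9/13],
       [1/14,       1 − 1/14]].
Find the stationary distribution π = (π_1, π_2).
π_1 = 13/139, π_2 = 126/139

Solve πP = π with π_1 + π_2 = 1. From πP = π: π_1 · (1 − 9/13) + π_2 · 1/14 = π_1 ⇒ π_2 · 1/14 = π_1 · 9/13 ⇒ π_2/π_1 = (9/13)/(1/14) = 126/13. Together with π_1 + π_2 = 1:
  π_1 = (1/14)/(9/13 + 1/14) = (1/14)/(139/182) = 13/139,
  π_2 = (9/13)/(9/13 + 1/14) = (9/13)/(139/182) = 126/139.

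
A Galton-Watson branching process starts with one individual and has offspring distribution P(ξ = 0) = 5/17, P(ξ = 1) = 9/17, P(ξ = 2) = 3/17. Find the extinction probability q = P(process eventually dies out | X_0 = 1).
q = 1

Mean offspring μ = 0·5/17 + 1·9/17 + 2·3/17 = 15/17 ≤ 1. For μ ≤ 1 with offspring not concentrated at 1, the Galton-Watson process goes extinct almost surely, so q = 1.
(Algebraic check: The pgf is f(s) = 5/17 + 9/17·s + 3/17·s². The extinction probability q is the smallest fixed point of f in [0, 1]. Setting s = f(s):
  3/17·s² + (9/17 − 1)·s + 5/17 = 0
  3/17·s² − (5/17 + 3/17)·s + 5/17 = 0
which factors as (s − 1)·(3/17·s − 5/17) = 0, giving roots s = 1 and s = (5/17)/(3/17) = 5/3. Since 5/3 ≥ 1, the smallest root in [0, 1] is s = 1.)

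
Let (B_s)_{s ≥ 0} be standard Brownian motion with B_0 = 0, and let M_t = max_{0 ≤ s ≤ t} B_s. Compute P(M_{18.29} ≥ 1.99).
P(M_{18.29} ≥ 1.99) = 2·P(B_{18.29} ≥ 1.99) = 2(1 − Φ(1.99/√18.29)) ≈ 0.6417

By the reflection principle for Brownian motion, P(M_t ≥ a) = 2 · P(B_t ≥ a) for a ≥ 0. Since B_t ~ N(0, t), P(B_t ≥ 1.99) = 1 − Φ(1.99/√t) = 1 − Φ(1.99/√18.29) = 1 − Φ(0.4653). So
  P(M_{18.29} ≥ 1.99) = 2(1 − Φ(0.4653)) ≈ 0.6417.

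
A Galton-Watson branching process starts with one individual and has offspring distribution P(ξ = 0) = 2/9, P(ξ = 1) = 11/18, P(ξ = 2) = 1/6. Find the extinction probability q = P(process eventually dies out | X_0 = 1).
q = 1

Mean offspring μ = 0·2/9 + 1·11/18 + 2·1/6 = 17/18 ≤ 1. For μ ≤ 1 with offspring not concentrated at 1, the Galton-Watson process goes extinct almost surely, so q = 1.
(Algebraic check: The pgf is f(s) = 2/9 + 11/18·s + 1/6·s². The extinction probability q is the smallest fixed point of f in [0, 1]. Setting s = f(s):
  1/6·s² + (11/18 − 1)·s + 2/9 = 0
  1/6·s² − (2/9 + 1/6)·s + 2/9 = 0
which factors as (s − 1)·(1/6·s − 2/9) = 0, giving roots s = 1 and s = (2/9)/(1/6) = 4/3. Since 4/3 ≥ 1, the smallest root in [0, 1] is s = 1.)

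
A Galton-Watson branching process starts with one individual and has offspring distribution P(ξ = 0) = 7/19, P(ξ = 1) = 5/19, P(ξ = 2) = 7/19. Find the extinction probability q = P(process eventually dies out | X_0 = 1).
q = 1

Mean offspring μ = 0·7/19 + 1·5/19 + 2·7/19 = 1 ≤ 1. For μ ≤ 1 with offspring not concentrated at 1, the Galton-Watson process goes extinct almost surely, so q = 1.
(Algebraic check: The pgf is f(s) = 7/19 + 5/19·s + 7/19·s². The extinction probability q is the smallest fixed point of f in [0, 1]. Setting s = f(s):
  7/19·s² + (5/19 − 1)·s + 7/19 = 0
  7/19·s² − (7/19 + 7/19)·s + 7/19 = 0
which factors as (s − 1)·(7/19·s − 7/19) = 0, giving roots s = 1 and s = (7/19)/(7/19) = 1. Since 1 ≥ 1, the smallest root in [0, 1] is s = 1.)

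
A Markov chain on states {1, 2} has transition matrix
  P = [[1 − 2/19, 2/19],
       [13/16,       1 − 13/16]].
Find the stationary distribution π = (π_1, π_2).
π_1 = 247/279, π_2 = 32/279

Solve πP = π with π_1 + π_2 = 1. From πP = π: π_1 · (1 − 2/19) + π_2 · 13/16 = π_1 ⇒ π_2 · 13/16 = π_1 · 2/19 ⇒ π_2/π_1 = (2/19)/(13/16) = 32/247. Together with π_1 + π_2 = 1:
  π_1 = (13/16)/(2/19 + 13/16) = (13/16)/(279/304) = 247/279,
  π_2 = (2/19)/(2/19 + 13/16) = (2/19)/(279/304) = 32/279.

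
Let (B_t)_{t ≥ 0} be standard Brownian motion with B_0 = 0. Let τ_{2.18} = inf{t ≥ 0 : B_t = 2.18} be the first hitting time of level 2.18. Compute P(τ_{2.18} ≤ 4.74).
P(τ_{2.18} ≤ 4.74) = 2(1 − Φ(2.18/√4.74)) = 2(1 − Φ(1.0013)) ≈ 0.3167

By the reflection principle for standard BM, P(τ_b ≤ t) = 2 · P(B_t ≥ b). Since B_t ~ N(0, t), P(B_t ≥ 2.18) = 1 − Φ(2.18/√t) = 1 − Φ(2.18/√4.74) = 1 − Φ(1.0013) ≈ 0.15834. Doubling: P(τ_{2.18} ≤ 4.74) ≈ 2 · 0.15834 = 0.31668 ≈ 0.3167.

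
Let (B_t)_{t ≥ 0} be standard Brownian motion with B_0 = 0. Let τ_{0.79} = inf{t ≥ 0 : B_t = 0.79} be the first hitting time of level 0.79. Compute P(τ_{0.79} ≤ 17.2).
P(τ_{0.79} ≤ 17.2) = 2(1 − Φ(0.79/√17.2)) = 2(1 − Φ(0.1905)) ≈ 0.8489

By the reflection principle for standard BM, P(τ_b ≤ t) = 2 · P(B_t ≥ b). Since B_t ~ N(0, t), P(B_t ≥ 0.79) = 1 − Φ(0.79/√t) = 1 − Φ(0.79/√17.2) = 1 − Φ(0.1905) ≈ 0.42446. Doubling: P(τ_{0.79} ≤ 17.2) ≈ 2 · 0.42446 = 0.84892 ≈ 0.8489.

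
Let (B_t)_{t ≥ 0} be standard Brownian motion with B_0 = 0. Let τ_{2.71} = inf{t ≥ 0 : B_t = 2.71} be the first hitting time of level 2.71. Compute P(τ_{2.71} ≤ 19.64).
P(τ_{2.71} ≤ 19.64) = 2(1 − Φ(2.71/√19.64)) = 2(1 − Φ(0.6115)) ≈ 0.5409

By the reflection principle for standard BM, P(τ_b ≤ t) = 2 · P(B_t ≥ b). Since B_t ~ N(0, t), P(B_t ≥ 2.71) = 1 − Φ(2.71/√t) = 1 − Φ(2.71/√19.64) = 1 − Φ(0.6115) ≈ 0.27043. Doubling: P(τ_{2.71} ≤ 19.64) ≈ 2 · 0.27043 = 0.54086 ≈ 0.5409.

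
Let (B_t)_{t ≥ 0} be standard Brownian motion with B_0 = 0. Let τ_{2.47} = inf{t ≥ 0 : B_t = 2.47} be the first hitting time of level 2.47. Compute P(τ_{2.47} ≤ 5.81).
P(τ_{2.47} ≤ 5.81) = 2(1 − Φ(2.47/√5.81)) = 2(1 − Φ(1.0247)) ≈ 0.3055

By the reflection principle for standard BM, P(τ_b ≤ t) = 2 · P(B_t ≥ b). Since B_t ~ N(0, t), P(B_t ≥ 2.47) = 1 − Φ(2.47/√t) = 1 − Φ(2.47/√5.81) = 1 − Φ(1.0247) ≈ 0.15275. Doubling: P(τ_{2.47} ≤ 5.81) ≈ 2 · 0.15275 = 0.30550 ≈ 0.3055.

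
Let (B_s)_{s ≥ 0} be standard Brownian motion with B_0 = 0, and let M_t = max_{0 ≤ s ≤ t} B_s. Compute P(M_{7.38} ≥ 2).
P(M_{7.38} ≥ 2) = 2·P(B_{7.38} ≥ 2) = 2(1 − Φ(2/√7.38)) ≈ 0.4616

By the reflection principle for Brownian motion, P(M_t ≥ a) = 2 · P(B_t ≥ a) for a ≥ 0. Since B_t ~ N(0, t), P(B_t ≥ 2) = 1 − Φ(2/√t) = 1 − Φ(2/√7.38) = 1 − Φ(0.7362). So
  P(M_{7.38} ≥ 2) = 2(1 − Φ(0.7362)) ≈ 0.4616.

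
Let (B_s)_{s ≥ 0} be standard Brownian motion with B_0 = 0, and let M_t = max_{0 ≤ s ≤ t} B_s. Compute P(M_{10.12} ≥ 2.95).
P(M_{10.12} ≥ 2.95) = 2·P(B_{10.12} ≥ 2.95) = 2(1 − Φ(2.95/√10.12)) ≈ 0.3538

By the reflection principle for Brownian motion, P(M_t ≥ a) = 2 · P(B_t ≥ a) for a ≥ 0. Since B_t ~ N(0, t), P(B_t ≥ 2.95) = 1 − Φ(2.95/√t) = 1 − Φ(2.95/√10.12) = 1 − Φ(0.9273). So
  P(M_{10.12} ≥ 2.95) = 2(1 − Φ(0.9273)) ≈ 0.3538.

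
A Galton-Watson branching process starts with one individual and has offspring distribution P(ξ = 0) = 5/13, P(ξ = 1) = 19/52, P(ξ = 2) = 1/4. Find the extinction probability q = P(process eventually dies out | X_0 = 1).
q = 1

Mean offspring μ = 0·5/13 + 1·19/52 + 2·1/4 = 45/52 ≤ 1. For μ ≤ 1 with offspring not concentrated at 1, the Galton-Watson process goes extinct almost surely, so q = 1.
(Algebraic check: The pgf is f(s) = 5/13 + 19/52·s + 1/4·s². The extinction probability q is the smallest fixed point of f in [0, 1]. Setting s = f(s):
  1/4·s² + (19/52 − 1)·s + 5/13 = 0
  1/4·s² − (5/13 + 1/4)·s + 5/13 = 0
which factors as (s − 1)·(1/4·s − 5/13) = 0, giving roots s = 1 and s = (5/13)/(1/4) = 20/13. Since 20/13 ≥ 1, the smallest root in [0, 1] is s = 1.)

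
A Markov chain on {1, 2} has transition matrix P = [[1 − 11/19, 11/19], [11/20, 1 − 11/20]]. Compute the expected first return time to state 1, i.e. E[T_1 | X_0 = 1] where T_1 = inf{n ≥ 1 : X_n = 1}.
E[T_1 | X_0 = 1] = 1/π_1 = 39/19

For an irreducible recurrent Markov chain with stationary distribution π, E[T_i | X_0 = i] = 1/π_i (Kac's formula). Here π_1 = (11/20)/(11/19 + 11/20) = (11/20)/(429/380) = 19/39, so E[T_1 | X_0 = 1] = 1/π_1 = (11/19 + 11/20)/(11/20) = (429/380)/(11/20) = 39/19.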